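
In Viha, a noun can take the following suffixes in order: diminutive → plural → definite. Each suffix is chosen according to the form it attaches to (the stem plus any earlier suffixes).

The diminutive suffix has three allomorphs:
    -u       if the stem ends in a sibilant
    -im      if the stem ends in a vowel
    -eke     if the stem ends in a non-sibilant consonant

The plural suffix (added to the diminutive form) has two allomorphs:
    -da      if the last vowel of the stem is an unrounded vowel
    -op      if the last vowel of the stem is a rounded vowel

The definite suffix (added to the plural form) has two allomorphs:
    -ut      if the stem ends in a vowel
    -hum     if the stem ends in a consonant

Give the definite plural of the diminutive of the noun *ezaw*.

Since the final sound of *ezaw* is /w/ (a non-sibilant consonant), it takes -eke, giving *ezaweke*.
The diminutive form *ezaweke*: last vowel = /e/, an unrounded vowel → -da → *ezawekeda*.
The plural form *ezawekeda* — final sound /a/ (a vowel) → -ut → *ezawekedaut*.

ezawekedaut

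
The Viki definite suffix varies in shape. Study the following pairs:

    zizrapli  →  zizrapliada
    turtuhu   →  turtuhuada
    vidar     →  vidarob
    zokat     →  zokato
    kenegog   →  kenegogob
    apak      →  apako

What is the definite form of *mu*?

The suffix is conditioned by the final sound: -o when the stem ends in a voiceless consonant (*zokat*, *apak*); -ob when the stem ends in a voiced consonant (*vidar*, *kenegog*); -ada when the stem ends in a vowel (*zizrapli*, *turtuhu*).
Since the final sound of *mu* is /u/ (a vowel), it takes -ada, giving *muada*.

muada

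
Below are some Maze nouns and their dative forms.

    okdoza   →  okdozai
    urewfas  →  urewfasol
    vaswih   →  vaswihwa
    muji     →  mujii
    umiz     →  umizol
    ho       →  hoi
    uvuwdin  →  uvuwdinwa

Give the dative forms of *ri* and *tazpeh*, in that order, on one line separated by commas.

rii, tazpehwa

The pattern is sibilance of the final sound: -ol when the stem ends in a sibilant (*urewfas*, *umiz*); -wa when the stem ends in a non-sibilant consonant (*vaswih*, *uvuwdin*); -i when the stem ends in a vowel (*okdoza*, *muji*, *ho*).
*ri*: final sound = /i/, a vowel → -i → *rii*.
*tazpeh*: final sound = /h/, a non-sibilant consonant → -wa → *tazpehwa*.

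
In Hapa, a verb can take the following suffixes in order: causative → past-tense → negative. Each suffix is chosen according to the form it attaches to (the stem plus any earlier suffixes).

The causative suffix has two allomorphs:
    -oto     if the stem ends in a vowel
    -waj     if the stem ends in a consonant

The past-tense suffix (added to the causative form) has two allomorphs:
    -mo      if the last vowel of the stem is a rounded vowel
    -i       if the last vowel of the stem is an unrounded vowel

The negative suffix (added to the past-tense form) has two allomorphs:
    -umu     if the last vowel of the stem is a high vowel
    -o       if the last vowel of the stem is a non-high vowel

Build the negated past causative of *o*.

*o*: final sound = /o/, a vowel → -oto → *ooto*.
The causative form *ooto* — last vowel /o/ (a rounded vowel) → -mo → *ootomo*.
The past-tense form *ootomo* — last vowel /o/ (a non-high vowel) → -o → *ootomoo*.

ootomoo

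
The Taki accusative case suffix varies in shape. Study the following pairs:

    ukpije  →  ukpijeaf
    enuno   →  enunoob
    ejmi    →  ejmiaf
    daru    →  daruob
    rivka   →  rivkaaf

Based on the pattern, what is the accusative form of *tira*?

tiraaf

The suffix is conditioned by the last vowel: -ob when the last vowel of the stem is a rounded vowel (*enuno*, *daru*); -af when the last vowel of the stem is an unrounded vowel (*ukpije*, *ejmi*, *rivka*).
*tira*: last vowel = /a/, an unrounded vowel → -af → *tiraaf*.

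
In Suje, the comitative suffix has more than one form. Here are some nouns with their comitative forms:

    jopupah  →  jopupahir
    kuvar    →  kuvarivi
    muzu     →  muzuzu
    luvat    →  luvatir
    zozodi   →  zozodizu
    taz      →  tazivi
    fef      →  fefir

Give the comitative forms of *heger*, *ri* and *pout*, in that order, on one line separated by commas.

hegerivi, rizu, poutir

The suffix is conditioned by the final sound: -ir when the stem ends in a voiceless consonant (*jopupah*, *luvat*, *fef*); -ivi when the stem ends in a voiced consonant (*kuvar*, *taz*); -zu when the stem ends in a vowel (*muzu*, *zozodi*).
*heger*: final sound = /r/, a voiced consonant → -ivi → *hegerivi*.
*ri*: final sound = /i/, a vowel → -zu → *rizu*.
*pout*: final sound = /t/, a voiceless consonant → -ir → *poutir*.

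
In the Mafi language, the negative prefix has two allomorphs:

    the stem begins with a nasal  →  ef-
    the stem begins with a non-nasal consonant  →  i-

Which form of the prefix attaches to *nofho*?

*nofho* — first consonant /n/ (a nasal) → ef-.

ef-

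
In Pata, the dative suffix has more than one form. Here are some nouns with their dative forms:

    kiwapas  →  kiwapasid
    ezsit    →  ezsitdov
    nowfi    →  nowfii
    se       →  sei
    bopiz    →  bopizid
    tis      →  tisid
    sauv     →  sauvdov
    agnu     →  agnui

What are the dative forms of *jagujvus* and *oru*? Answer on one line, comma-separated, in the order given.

jagujvusid, orui

The pattern is sibilance of the final sound: -id when the stem ends in a sibilant (*kiwapas*, *bopiz*, *tis*); -dov when the stem ends in a non-sibilant consonant (*ezsit*, *sauv*); -i when the stem ends in a vowel (*nowfi*, *se*, *agnu*).
Since the final sound of *jagujvus* is /s/ (a sibilant), it takes -id, giving *jagujvusid*.
*oru* — final sound /u/ (a vowel) → -i → *orui*.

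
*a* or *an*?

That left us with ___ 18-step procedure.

an

The indefinite article is chosen by the initial *sound* of the following word, not its spelling.
The number *18* is spoken "eighteen", beginning with /ˌeɪˈtiːn/ — a vowel sound.
So the article is *an*: That left us with an 18-step procedure.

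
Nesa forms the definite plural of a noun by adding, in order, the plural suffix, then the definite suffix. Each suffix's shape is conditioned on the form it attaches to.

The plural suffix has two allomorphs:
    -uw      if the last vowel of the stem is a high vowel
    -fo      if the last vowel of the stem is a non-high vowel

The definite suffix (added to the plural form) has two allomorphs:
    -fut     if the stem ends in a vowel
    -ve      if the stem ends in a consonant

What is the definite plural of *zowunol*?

zowunolfofut

The last vowel of *zowunol* is /o/, which is a non-high vowel, so the plural suffix is -fo, giving *zowunolfo*.
The plural form *zowunolfo*: final sound = /o/, a vowel → -fut → *zowunolfofut*.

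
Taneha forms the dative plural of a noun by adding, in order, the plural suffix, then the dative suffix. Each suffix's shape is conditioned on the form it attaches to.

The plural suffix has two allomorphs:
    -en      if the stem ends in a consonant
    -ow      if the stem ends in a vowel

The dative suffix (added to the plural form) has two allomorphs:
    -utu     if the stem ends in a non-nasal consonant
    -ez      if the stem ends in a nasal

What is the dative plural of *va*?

*va* — final sound /a/ (a vowel) → -ow → *vaow*.
The plural form *vaow* — final consonant /w/ (non-nasal) → -utu → *vaowutu*.

vaowutu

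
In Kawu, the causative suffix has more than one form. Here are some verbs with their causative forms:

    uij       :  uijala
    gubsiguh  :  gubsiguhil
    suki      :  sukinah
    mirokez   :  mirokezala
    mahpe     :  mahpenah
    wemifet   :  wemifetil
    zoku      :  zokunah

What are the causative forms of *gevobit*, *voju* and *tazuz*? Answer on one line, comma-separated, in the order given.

The alternation tracks the final sound of the stem — -il when the stem ends in a voiceless consonant (*gubsiguh*, *wemifet*); -ala when the stem ends in a voiced consonant (*uij*, *mirokez*); -nah when the stem ends in a vowel (*suki*, *mahpe*, *zoku*).
*gevobit*: final sound = /t/, a voiceless consonant → -il → *gevobitil*.
Since the final sound of *voju* is /u/ (a vowel), it takes -nah, giving *vojunah*.
*tazuz*: final sound = /z/, a voiced consonant → -ala → *tazuzala*.

gevobitil, vojunah, tazuzala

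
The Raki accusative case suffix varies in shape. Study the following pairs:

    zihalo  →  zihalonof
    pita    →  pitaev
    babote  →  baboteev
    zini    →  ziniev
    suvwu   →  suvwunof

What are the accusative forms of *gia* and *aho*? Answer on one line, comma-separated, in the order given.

The alternation tracks the last vowel of the stem — -nof when the last vowel of the stem is a rounded vowel (*zihalo*, *suvwu*); -ev when the last vowel of the stem is an unrounded vowel (*pita*, *babote*, *zini*).
*gia*: last vowel = /a/, an unrounded vowel → -ev → *giaev*.
Since the last vowel of *aho* is /o/ (a rounded vowel), it takes -nof, giving *ahonof*.

giaev, ahonof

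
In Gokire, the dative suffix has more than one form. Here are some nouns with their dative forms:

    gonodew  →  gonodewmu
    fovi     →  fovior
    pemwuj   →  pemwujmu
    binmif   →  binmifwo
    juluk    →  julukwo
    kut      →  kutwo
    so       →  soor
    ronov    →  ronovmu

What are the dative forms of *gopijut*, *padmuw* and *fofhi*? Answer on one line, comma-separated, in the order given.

The suffix is conditioned by the final sound: -wo when the stem ends in a voiceless consonant (*binmif*, *juluk*, *kut*); -mu when the stem ends in a voiced consonant (*gonodew*, *pemwuj*, *ronov*); -or when the stem ends in a vowel (*fovi*, *so*).
*gopijut*: final sound = /t/, a voiceless consonant → -wo → *gopijutwo*.
The final sound of *padmuw* is /w/, which is a voiced consonant, so the suffix is -mu, giving *padmuwmu*.
The final sound of *fofhi* is /i/, which is a vowel, so the suffix is -or, giving *fofhior*.

gopijutwo, padmuwmu, fofhior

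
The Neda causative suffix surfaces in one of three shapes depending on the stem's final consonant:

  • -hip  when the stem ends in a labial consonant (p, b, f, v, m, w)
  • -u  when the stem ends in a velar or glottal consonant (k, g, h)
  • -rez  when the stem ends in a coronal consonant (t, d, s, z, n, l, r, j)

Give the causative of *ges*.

*ges* — final consonant /s/ (coronal) → -rez → *gesrez*.

gesrez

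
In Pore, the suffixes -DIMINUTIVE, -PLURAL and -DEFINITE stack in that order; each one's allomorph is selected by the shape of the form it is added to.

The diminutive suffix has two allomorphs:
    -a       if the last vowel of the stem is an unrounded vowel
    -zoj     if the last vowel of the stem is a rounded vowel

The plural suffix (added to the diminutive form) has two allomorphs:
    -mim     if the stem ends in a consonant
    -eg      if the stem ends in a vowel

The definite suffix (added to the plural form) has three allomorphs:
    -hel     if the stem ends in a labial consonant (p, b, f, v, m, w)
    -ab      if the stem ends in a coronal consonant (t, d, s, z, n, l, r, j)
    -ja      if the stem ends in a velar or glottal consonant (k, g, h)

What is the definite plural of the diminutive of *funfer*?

funferaegja

*funfer* — last vowel /e/ (an unrounded vowel) → -a → *funfera*.
The final sound of the diminutive form *funfera* is /a/, which is a vowel, so the plural suffix is -eg, giving *funferaeg*.
The plural form *funferaeg* — final consonant /g/ (velar/glottal) → -ja → *funferaegja*.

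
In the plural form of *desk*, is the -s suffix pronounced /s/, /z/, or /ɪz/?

The stem *desk* ends in a voiceless non-sibilant consonant.
The plural suffix surfaces as /ɪz/ after sibilants, /s/ after other voiceless consonants, and /z/ after other voiced sounds.
So the plural -s on *desk* is pronounced /s/.

/s/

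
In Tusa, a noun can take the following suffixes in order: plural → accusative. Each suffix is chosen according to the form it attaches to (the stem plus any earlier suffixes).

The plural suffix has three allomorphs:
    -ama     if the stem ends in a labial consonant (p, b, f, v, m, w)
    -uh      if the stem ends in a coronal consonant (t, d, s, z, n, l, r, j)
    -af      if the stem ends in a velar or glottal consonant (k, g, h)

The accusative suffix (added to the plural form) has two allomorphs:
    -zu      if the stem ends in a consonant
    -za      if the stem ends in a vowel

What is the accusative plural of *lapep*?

The final consonant of *lapep* is /p/, which is labial, so the plural suffix is -ama, giving *lapepama*.
Since the final sound of the plural form *lapepama* is /a/ (a vowel), it takes -za, giving *lapepamaza*.

lapepamaza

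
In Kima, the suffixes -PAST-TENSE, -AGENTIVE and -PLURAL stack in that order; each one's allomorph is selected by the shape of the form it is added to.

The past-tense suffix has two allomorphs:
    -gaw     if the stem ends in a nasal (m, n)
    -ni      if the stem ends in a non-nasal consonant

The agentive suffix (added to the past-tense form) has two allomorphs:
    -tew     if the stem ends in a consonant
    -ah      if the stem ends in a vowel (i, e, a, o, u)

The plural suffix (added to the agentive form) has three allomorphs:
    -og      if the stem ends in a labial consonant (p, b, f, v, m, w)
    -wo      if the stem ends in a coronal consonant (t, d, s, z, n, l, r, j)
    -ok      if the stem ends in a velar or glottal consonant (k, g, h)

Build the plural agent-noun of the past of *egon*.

egongawtewog

*egon*: final consonant = /n/, a nasal → -gaw → *egongaw*.
The past-tense form *egongaw* — final sound /w/ (a consonant) → -tew → *egongawtew*.
Since the final consonant of the agentive form *egongawtew* is /w/ (labial), it takes -og, giving *egongawtewog*.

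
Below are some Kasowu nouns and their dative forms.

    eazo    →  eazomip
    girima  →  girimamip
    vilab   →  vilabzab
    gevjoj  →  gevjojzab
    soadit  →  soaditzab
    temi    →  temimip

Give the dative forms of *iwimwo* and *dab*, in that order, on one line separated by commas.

iwimwomip, dabzab

The pattern is consonant vs. vowel: -zab when the stem ends in a consonant (*vilab*, *gevjoj*, *soadit*); -mip when the stem ends in a vowel (*eazo*, *girima*, *temi*).
*iwimwo*: final sound = /o/, a vowel → -mip → *iwimwomip*.
*dab* — final sound /b/ (a consonant) → -zab → *dabzab*.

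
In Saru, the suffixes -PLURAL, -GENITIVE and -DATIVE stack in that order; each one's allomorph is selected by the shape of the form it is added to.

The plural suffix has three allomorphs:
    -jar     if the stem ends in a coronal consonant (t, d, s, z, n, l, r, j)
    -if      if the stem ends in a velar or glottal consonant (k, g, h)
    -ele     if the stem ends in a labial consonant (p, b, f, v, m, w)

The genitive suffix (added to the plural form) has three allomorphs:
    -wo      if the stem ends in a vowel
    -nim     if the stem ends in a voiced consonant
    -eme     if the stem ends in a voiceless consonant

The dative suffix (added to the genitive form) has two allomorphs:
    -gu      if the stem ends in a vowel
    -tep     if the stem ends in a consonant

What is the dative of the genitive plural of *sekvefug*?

The final consonant of *sekvefug* is /g/, which is velar/glottal, so the plural suffix is -if, giving *sekvefugif*.
The final sound of the plural form *sekvefugif* is /f/, which is a voiceless consonant, so the genitive suffix is -eme, giving *sekvefugifeme*.
The genitive form *sekvefugifeme* — final sound /e/ (a vowel) → -gu → *sekvefugifemegu*.

sekvefugifemegu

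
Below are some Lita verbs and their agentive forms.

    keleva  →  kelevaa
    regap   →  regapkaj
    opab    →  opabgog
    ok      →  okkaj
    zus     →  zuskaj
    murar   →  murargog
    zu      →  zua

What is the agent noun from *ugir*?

The pattern is voicing of the final sound: -kaj when the stem ends in a voiceless consonant (*regap*, *ok*, *zus*); -gog when the stem ends in a voiced consonant (*opab*, *murar*); -a when the stem ends in a vowel (*keleva*, *zu*).
*ugir*: final sound = /r/, a voiced consonant → -gog → *ugirgog*.

ugirgog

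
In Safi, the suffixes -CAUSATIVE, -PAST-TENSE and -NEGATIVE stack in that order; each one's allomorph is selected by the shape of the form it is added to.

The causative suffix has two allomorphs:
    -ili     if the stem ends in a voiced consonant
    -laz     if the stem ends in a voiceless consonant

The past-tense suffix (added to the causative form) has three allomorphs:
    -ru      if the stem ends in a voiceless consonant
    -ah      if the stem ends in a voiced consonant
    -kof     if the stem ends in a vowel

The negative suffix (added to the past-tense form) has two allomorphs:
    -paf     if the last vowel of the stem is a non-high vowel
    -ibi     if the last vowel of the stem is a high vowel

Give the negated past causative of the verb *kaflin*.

kaflinilikofpaf

*kaflin* — final consonant /n/ (voiced) → -ili → *kaflinili*.
The causative form *kaflinili*: final sound = /i/, a vowel → -kof → *kaflinilikof*.
Since the last vowel of the past-tense form *kaflinilikof* is /o/ (a non-high vowel), it takes -paf, giving *kaflinilikofpaf*.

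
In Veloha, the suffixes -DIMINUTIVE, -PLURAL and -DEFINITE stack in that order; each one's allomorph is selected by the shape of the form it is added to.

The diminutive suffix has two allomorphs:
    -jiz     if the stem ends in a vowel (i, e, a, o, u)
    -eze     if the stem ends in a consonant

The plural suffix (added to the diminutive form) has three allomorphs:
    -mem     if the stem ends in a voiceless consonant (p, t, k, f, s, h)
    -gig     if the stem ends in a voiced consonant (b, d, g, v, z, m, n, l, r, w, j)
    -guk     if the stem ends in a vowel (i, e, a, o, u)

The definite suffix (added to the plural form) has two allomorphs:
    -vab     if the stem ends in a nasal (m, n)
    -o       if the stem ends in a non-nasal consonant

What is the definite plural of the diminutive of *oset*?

Since the final sound of *oset* is /t/ (a consonant), it takes -eze, giving *oseteze*.
The diminutive form *oseteze* — final sound /e/ (a vowel) → -guk → *osetezeguk*.
The plural form *osetezeguk* — final consonant /k/ (non-nasal) → -o → *osetezeguko*.

osetezeguko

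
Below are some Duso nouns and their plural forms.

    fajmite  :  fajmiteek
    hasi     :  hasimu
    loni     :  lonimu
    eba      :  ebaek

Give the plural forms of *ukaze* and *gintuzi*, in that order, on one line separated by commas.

The suffix is conditioned by the last vowel: -mu when the last vowel of the stem is a high vowel (*hasi*, *loni*); -ek when the last vowel of the stem is a non-high vowel (*fajmite*, *eba*).
Since the last vowel of *ukaze* is /e/ (a non-high vowel), it takes -ek, giving *ukazeek*.
The last vowel of *gintuzi* is /i/, which is a high vowel, so the suffix is -mu, giving *gintuzimu*.

ukazeek, gintuzimu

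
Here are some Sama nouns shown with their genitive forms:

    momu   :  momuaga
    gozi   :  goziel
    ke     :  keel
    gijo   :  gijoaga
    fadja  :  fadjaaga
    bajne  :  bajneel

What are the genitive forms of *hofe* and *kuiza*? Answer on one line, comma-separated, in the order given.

hofeel, kuizaaga

Looking at the last vowel of each stem: -el when the last vowel of the stem is a front vowel (*gozi*, *ke*, *bajne*); -aga when the last vowel of the stem is a back vowel (*momu*, *gijo*, *fadja*).
*hofe*: last vowel = /e/, a front vowel → -el → *hofeel*.
*kuiza* — last vowel /a/ (a back vowel) → -aga → *kuizaaga*.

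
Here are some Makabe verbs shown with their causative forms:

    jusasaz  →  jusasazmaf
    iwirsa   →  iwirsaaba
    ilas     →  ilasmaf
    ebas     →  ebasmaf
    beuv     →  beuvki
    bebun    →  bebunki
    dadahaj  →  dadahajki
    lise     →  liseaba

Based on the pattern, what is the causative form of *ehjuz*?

ehjuzmaf

The pattern is sibilance of the final sound: -maf when the stem ends in a sibilant (*jusasaz*, *ilas*, *ebas*); -ki when the stem ends in a non-sibilant consonant (*beuv*, *bebun*, *dadahaj*); -aba when the stem ends in a vowel (*iwirsa*, *lise*).
Since the final sound of *ehjuz* is /z/ (a sibilant), it takes -maf, giving *ehjuzmaf*.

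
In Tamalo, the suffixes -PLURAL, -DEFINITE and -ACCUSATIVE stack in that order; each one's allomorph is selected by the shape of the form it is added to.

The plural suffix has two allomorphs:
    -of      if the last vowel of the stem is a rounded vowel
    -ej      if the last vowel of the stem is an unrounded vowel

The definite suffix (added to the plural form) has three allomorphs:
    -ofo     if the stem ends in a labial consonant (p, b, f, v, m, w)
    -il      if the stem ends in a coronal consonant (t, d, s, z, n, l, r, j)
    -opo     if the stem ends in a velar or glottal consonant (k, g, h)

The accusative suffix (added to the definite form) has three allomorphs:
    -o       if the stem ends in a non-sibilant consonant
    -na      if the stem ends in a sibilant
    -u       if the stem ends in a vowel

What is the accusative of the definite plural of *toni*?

*toni*: last vowel = /i/, an unrounded vowel → -ej → *toniej*.
Since the final consonant of the plural form *toniej* is /j/ (coronal), it takes -il, giving *toniejil*.
The definite form *toniejil* — final sound /l/ (a non-sibilant consonant) → -o → *toniejilo*.

toniejilo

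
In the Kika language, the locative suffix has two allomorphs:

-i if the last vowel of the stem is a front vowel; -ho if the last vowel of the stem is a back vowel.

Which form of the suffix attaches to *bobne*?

-i

*bobne*: last vowel = /e/, a front vowel → -i.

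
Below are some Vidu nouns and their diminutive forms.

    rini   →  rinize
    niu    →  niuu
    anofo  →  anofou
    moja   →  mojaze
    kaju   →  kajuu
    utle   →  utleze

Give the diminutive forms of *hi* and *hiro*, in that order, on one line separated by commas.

The pattern is rounding harmony: -u when the last vowel of the stem is a rounded vowel (*niu*, *anofo*, *kaju*); -ze when the last vowel of the stem is an unrounded vowel (*rini*, *moja*, *utle*).
The last vowel of *hi* is /i/, which is an unrounded vowel, so the suffix is -ze, giving *hize*.
*hiro*: last vowel = /o/, a rounded vowel → -u → *hirou*.

hize, hirou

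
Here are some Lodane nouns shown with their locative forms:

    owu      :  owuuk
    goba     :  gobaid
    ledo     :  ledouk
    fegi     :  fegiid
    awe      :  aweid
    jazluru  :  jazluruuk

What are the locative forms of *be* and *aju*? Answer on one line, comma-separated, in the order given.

beid, ajuuk

The pattern is rounding harmony: -uk when the last vowel of the stem is a rounded vowel (*owu*, *ledo*, *jazluru*); -id when the last vowel of the stem is an unrounded vowel (*goba*, *fegi*, *awe*).
*be*: last vowel = /e/, an unrounded vowel → -id → *beid*.
*aju* — last vowel /u/ (a rounded vowel) → -uk → *ajuuk*.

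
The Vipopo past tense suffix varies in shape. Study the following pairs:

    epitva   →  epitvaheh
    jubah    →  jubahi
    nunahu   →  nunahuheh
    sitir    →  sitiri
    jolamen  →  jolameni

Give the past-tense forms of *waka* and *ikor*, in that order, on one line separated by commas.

wakaheh, ikori

Looking at the final sound of each stem: -i when the stem ends in a consonant (*jubah*, *sitir*, *jolamen*); -heh when the stem ends in a vowel (*epitva*, *nunahu*).
The final sound of *waka* is /a/, which is a vowel, so the suffix is -heh, giving *wakaheh*.
The final sound of *ikor* is /r/, which is a consonant, so the suffix is -i, giving *ikori*.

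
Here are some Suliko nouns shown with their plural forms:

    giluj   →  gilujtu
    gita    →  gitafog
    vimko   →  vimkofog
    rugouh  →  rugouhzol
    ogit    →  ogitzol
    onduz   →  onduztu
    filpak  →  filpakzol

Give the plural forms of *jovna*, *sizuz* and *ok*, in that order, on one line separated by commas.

The alternation tracks the final sound of the stem — -zol when the stem ends in a voiceless consonant (*rugouh*, *ogit*, *filpak*); -tu when the stem ends in a voiced consonant (*giluj*, *onduz*); -fog when the stem ends in a vowel (*gita*, *vimko*).
*jovna* — final sound /a/ (a vowel) → -fog → *jovnafog*.
*sizuz*: final sound = /z/, a voiced consonant → -tu → *sizuztu*.
*ok* — final sound /k/ (a voiceless consonant) → -zol → *okzol*.

jovnafog, sizuztu, okzol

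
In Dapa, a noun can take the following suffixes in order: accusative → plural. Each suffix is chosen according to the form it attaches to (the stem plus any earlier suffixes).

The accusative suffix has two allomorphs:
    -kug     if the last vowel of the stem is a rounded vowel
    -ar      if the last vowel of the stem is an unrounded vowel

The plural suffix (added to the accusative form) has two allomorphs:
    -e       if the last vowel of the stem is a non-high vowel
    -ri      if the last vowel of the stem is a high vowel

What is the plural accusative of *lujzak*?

*lujzak* — last vowel /a/ (an unrounded vowel) → -ar → *lujzakar*.
The accusative form *lujzakar*: last vowel = /a/, a non-high vowel → -e → *lujzakare*.

lujzakare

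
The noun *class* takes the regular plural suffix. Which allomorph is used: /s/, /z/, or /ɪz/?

/ɪz/

The stem *class* ends in a sibilant (/s, z, ʃ, ʒ, tʃ, dʒ/).
The plural suffix surfaces as /ɪz/ after sibilants, /s/ after other voiceless consonants, and /z/ after other voiced sounds.
So the plural -s on *class* is pronounced /ɪz/.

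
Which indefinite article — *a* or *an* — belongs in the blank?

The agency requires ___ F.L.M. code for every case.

an

The indefinite article is chosen by the initial *sound* of the following word, not its spelling.
The initialism *F.L.M.* is read letter by letter; the first letter, F, is pronounced /ɛf/, which begins with a vowel sound.
So the article is *an*: The agency requires an F.L.M. code for every case.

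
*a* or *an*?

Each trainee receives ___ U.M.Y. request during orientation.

a

The indefinite article is chosen by the initial *sound* of the following word, not its spelling.
The initialism *U.M.Y.* is read letter by letter; the first letter, U, is pronounced /juː/, which begins with a consonant sound.
So the article is *a*: Each trainee receives a U.M.Y. request during orientation.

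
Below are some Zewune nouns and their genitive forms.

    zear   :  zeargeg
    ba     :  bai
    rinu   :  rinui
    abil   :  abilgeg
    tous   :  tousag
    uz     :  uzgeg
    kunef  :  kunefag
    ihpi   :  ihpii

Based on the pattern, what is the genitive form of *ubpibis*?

The alternation tracks the final sound of the stem — -ag when the stem ends in a voiceless consonant (*tous*, *kunef*); -geg when the stem ends in a voiced consonant (*zear*, *abil*, *uz*); -i when the stem ends in a vowel (*ba*, *rinu*, *ihpi*).
Since the final sound of *ubpibis* is /s/ (a voiceless consonant), it takes -ag, giving *ubpibisag*.

ubpibisag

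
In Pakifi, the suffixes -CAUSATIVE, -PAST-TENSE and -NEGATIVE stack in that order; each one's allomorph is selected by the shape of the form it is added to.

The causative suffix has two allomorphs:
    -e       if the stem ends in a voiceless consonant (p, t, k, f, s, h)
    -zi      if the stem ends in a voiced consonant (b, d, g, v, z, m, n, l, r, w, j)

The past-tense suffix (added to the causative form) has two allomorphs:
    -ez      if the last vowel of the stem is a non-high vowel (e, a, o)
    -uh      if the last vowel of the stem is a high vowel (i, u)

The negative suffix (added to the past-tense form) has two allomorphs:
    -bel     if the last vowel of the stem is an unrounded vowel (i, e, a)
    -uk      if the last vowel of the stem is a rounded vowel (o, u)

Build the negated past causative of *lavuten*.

lavutenziuhuk

*lavuten*: final consonant = /n/, voiced → -zi → *lavutenzi*.
The last vowel of the causative form *lavutenzi* is /i/, which is a high vowel, so the past-tense suffix is -uh, giving *lavutenziuh*.
The past-tense form *lavutenziuh*: last vowel = /u/, a rounded vowel → -uk → *lavutenziuhuk*.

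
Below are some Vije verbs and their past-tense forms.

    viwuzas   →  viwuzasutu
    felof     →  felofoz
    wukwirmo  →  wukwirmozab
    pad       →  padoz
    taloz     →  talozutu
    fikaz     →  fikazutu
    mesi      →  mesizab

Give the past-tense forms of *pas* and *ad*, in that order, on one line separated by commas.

pasutu, adoz

Looking at the final sound of each stem: -utu when the stem ends in a sibilant (*viwuzas*, *taloz*, *fikaz*); -oz when the stem ends in a non-sibilant consonant (*felof*, *pad*); -zab when the stem ends in a vowel (*wukwirmo*, *mesi*).
*pas* — final sound /s/ (a sibilant) → -utu → *pasutu*.
The final sound of *ad* is /d/, which is a non-sibilant consonant, so the suffix is -oz, giving *adoz*.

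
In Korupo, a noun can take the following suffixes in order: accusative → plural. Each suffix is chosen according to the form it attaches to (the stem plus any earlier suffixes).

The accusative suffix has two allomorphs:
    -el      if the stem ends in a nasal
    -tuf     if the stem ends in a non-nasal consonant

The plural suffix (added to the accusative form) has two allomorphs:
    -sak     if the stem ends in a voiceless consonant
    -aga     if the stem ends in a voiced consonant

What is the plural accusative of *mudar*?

*mudar*: final consonant = /r/, non-nasal → -tuf → *mudartuf*.
The final consonant of the accusative form *mudartuf* is /f/, which is voiceless, so the plural suffix is -sak, giving *mudartufsak*.

mudartufsak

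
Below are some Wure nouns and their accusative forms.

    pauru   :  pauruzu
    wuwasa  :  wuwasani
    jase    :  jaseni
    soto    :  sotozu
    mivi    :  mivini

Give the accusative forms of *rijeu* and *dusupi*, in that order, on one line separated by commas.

rijeuzu, dusupini

Looking at the last vowel of each stem: -zu when the last vowel of the stem is a rounded vowel (*pauru*, *soto*); -ni when the last vowel of the stem is an unrounded vowel (*wuwasa*, *jase*, *mivi*).
Since the last vowel of *rijeu* is /u/ (a rounded vowel), it takes -zu, giving *rijeuzu*.
*dusupi* — last vowel /i/ (an unrounded vowel) → -ni → *dusupini*.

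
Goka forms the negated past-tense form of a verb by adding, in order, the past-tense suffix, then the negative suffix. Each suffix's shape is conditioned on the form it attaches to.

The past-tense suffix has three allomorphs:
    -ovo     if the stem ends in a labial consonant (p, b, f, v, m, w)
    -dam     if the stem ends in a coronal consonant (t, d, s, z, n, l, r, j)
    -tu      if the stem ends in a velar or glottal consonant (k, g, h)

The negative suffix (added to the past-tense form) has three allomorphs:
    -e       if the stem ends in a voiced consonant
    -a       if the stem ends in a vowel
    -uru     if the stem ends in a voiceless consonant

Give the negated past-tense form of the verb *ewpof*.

The final consonant of *ewpof* is /f/, which is labial, so the past-tense suffix is -ovo, giving *ewpofovo*.
The past-tense form *ewpofovo* — final sound /o/ (a vowel) → -a → *ewpofovoa*.

ewpofovoa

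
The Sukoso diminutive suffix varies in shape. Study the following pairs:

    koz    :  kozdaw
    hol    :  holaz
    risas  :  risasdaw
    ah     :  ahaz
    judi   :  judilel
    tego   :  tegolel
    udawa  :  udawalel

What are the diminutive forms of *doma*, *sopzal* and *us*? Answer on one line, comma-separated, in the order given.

domalel, sopzalaz, usdaw

The alternation tracks the final sound of the stem — -daw when the stem ends in a sibilant (*koz*, *risas*); -az when the stem ends in a non-sibilant consonant (*hol*, *ah*); -lel when the stem ends in a vowel (*judi*, *tego*, *udawa*).
The final sound of *doma* is /a/, which is a vowel, so the suffix is -lel, giving *domalel*.
*sopzal* — final sound /l/ (a non-sibilant consonant) → -az → *sopzalaz*.
The final sound of *us* is /s/, which is a sibilant, so the suffix is -daw, giving *usdaw*.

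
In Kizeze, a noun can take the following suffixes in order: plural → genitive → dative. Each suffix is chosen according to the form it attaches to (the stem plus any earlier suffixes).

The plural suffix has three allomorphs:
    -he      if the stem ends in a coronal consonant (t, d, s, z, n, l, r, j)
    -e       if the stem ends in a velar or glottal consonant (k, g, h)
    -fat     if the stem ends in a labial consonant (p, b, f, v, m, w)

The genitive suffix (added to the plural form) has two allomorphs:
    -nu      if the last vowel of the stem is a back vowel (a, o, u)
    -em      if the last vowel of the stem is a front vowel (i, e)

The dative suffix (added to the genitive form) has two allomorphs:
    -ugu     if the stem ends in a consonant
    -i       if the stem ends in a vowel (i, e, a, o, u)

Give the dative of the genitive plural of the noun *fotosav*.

*fotosav*: final consonant = /v/, labial → -fat → *fotosavfat*.
The last vowel of the plural form *fotosavfat* is /a/, which is a back vowel, so the genitive suffix is -nu, giving *fotosavfatnu*.
The final sound of the genitive form *fotosavfatnu* is /u/, which is a vowel, so the dative suffix is -i, giving *fotosavfatnui*.

fotosavfatnui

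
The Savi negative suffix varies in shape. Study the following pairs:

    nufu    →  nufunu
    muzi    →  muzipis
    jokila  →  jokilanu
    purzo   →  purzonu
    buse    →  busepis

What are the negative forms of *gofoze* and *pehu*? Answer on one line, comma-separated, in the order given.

Looking at the last vowel of each stem: -pis when the last vowel of the stem is a front vowel (*muzi*, *buse*); -nu when the last vowel of the stem is a back vowel (*nufu*, *jokila*, *purzo*).
The last vowel of *gofoze* is /e/, which is a front vowel, so the suffix is -pis, giving *gofozepis*.
Since the last vowel of *pehu* is /u/ (a back vowel), it takes -nu, giving *pehunu*.

gofozepis, pehunu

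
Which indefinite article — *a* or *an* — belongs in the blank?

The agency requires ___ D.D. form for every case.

a

The indefinite article is chosen by the initial *sound* of the following word, not its spelling.
The initialism *D.D.* is read letter by letter; the first letter, D, is pronounced /diː/, which begins with a consonant sound.
So the article is *a*: The agency requires a D.D. form for every case.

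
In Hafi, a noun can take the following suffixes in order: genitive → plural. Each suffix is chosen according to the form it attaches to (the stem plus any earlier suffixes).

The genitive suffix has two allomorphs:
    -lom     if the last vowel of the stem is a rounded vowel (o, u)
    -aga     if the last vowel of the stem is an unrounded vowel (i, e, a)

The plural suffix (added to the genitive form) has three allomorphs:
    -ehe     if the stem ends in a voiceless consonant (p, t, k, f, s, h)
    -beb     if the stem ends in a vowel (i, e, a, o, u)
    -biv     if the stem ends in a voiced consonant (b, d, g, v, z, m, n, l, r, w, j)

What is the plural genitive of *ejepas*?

ejepasagabeb

*ejepas*: last vowel = /a/, an unrounded vowel → -aga → *ejepasaga*.
The final sound of the genitive form *ejepasaga* is /a/, which is a vowel, so the plural suffix is -beb, giving *ejepasagabeb*.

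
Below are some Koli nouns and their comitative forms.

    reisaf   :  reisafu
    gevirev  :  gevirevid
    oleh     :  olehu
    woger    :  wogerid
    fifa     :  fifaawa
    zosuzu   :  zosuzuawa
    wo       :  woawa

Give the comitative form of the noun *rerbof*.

rerbofu

The suffix is conditioned by the final sound: -u when the stem ends in a voiceless consonant (*reisaf*, *oleh*); -id when the stem ends in a voiced consonant (*gevirev*, *woger*); -awa when the stem ends in a vowel (*fifa*, *zosuzu*, *wo*).
The final sound of *rerbof* is /f/, which is a voiceless consonant, so the suffix is -u, giving *rerbofu*.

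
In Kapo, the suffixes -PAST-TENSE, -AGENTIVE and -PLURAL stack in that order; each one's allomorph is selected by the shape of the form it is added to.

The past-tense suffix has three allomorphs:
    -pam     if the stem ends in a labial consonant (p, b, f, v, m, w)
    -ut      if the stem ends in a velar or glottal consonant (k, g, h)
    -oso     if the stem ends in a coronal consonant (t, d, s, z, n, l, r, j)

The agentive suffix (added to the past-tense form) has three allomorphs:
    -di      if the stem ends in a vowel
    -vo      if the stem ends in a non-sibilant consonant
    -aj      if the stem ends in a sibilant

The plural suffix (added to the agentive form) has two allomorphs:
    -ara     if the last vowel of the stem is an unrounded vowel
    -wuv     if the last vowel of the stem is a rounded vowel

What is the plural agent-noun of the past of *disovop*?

*disovop*: final consonant = /p/, labial → -pam → *disovoppam*.
Since the final sound of the past-tense form *disovoppam* is /m/ (a non-sibilant consonant), it takes -vo, giving *disovoppamvo*.
The last vowel of the agentive form *disovoppamvo* is /o/, which is a rounded vowel, so the plural suffix is -wuv, giving *disovoppamvowuv*.

disovoppamvowuv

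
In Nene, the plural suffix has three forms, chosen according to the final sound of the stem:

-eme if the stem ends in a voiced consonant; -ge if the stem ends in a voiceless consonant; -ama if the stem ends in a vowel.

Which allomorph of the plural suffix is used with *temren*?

*temren* — final sound /n/ (a voiced consonant) → -eme.

-eme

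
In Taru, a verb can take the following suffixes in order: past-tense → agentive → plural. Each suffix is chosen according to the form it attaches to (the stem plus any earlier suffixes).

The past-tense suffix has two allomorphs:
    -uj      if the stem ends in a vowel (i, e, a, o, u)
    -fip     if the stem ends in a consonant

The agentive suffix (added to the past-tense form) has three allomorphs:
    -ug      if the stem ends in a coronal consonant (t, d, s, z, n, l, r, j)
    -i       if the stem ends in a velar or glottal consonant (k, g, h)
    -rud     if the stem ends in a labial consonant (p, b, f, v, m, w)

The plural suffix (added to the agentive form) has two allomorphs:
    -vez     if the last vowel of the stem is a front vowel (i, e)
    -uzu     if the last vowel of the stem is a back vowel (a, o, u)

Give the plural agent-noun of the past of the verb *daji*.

dajiujuguzu

*daji*: final sound = /i/, a vowel → -uj → *dajiuj*.
The final consonant of the past-tense form *dajiuj* is /j/, which is coronal, so the agentive suffix is -ug, giving *dajiujug*.
The last vowel of the agentive form *dajiujug* is /u/, which is a back vowel, so the plural suffix is -uzu, giving *dajiujuguzu*.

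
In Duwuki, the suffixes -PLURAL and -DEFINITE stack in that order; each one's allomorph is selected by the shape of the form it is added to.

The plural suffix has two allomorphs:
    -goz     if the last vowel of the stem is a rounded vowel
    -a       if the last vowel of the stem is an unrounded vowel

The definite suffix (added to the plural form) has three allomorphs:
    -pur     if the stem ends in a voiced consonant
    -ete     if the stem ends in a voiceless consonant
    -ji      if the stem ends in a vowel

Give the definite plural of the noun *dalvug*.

Since the last vowel of *dalvug* is /u/ (a rounded vowel), it takes -goz, giving *dalvuggoz*.
The final sound of the plural form *dalvuggoz* is /z/, which is a voiced consonant, so the definite suffix is -pur, giving *dalvuggozpur*.

dalvuggozpur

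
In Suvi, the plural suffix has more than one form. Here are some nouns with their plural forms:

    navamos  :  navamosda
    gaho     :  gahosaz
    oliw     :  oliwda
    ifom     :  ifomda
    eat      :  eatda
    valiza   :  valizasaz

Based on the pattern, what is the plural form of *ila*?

ilasaz

Looking at the final sound of each stem: -da when the stem ends in a consonant (*navamos*, *oliw*, *ifom*, *eat*); -saz when the stem ends in a vowel (*gaho*, *valiza*).
Since the final sound of *ila* is /a/ (a vowel), it takes -saz, giving *ilasaz*.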